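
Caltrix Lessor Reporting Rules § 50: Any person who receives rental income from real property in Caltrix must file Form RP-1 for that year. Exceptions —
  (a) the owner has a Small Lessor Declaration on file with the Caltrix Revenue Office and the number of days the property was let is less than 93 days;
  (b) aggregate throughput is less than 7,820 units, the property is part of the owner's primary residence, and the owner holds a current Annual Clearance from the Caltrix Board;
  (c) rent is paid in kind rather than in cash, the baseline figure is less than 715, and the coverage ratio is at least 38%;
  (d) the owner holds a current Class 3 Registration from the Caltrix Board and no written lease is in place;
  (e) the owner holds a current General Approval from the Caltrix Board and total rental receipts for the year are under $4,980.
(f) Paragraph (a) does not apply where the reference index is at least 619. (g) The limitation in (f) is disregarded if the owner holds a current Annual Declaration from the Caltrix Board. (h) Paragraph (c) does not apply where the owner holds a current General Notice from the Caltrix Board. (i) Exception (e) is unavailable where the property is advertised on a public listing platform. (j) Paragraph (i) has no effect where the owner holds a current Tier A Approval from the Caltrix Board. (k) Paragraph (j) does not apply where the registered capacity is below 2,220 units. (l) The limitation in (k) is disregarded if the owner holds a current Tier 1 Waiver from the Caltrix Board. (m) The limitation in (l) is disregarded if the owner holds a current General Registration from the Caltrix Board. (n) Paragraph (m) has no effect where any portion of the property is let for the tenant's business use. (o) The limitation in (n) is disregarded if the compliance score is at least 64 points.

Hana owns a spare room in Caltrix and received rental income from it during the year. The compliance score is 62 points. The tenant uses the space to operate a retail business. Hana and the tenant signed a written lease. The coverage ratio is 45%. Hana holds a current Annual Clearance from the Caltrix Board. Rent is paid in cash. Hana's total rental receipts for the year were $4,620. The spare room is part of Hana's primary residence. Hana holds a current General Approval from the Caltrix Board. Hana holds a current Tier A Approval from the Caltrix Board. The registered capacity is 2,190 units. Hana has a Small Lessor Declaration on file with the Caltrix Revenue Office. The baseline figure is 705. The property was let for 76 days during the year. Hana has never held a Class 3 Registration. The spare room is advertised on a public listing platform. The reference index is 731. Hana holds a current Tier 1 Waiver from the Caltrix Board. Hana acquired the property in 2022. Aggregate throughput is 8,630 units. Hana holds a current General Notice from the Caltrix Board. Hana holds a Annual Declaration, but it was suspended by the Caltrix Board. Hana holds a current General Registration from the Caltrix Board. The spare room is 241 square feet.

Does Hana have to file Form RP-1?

No — exception (e) applies; Hana is not required to file Form RP-1.

Exception (a) is satisfied on its face — a Small Lessor Declaration is on file; the number of days the property was let is 76 days, less than the 93 days limit. Turning to paragraphs (f)–(g): (f) is engaged — the reference index is 731, meeting the 619 threshold. (g), which would lift (f), is not triggered — the Annual Declaration is not current. Exception (a) does not apply.
Exception (b) fails — aggregate throughput is 8,630 units, not less than 7,820 units.
Exception (c) does not apply: rent is paid in cash.
Exception (d) does not apply: no current Class 3 Registration is held.
Exception (e) is satisfied on its face — a current General Approval is held; total rental receipts for the year are $4,620, under the $4,980 limit. As to paragraphs (i)–(o): (i) applies (the property is publicly advertised), but is overridden by (j): (j) operates against (i): a current Tier A Approval is held. (k) would limit (j) — the registered capacity is 2,190 units, below the 2,220 units limit — but (l) sets (k) aside: (l) operates against (k): a current Tier 1 Waiver is held. (m) would limit (l) — a current General Registration is held — but (n) sets (m) aside: (n) operates against (m): the space is let for business use. (o), which would lift (n), is inapplicable — the compliance score is 62 points, short of 64 points. So (e) applies.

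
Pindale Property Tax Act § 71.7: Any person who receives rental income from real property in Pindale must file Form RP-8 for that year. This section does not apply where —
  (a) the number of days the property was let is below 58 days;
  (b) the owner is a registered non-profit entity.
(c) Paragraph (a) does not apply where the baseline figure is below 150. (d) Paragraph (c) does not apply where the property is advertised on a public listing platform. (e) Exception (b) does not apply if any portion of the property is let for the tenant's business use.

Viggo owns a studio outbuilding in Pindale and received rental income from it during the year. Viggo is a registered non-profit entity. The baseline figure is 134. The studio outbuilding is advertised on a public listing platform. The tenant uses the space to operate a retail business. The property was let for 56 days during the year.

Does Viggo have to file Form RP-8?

All of (a)'s requirements are met (the number of days the property was let is 56 days, below the 58 days limit). As to paragraphs (c)–(d): (c) would limit (a) — the baseline figure is 134, below the 150 limit — but (d) sets (c) aside: (d) is triggered — the property is publicly advertised. (a) remains available.
Exception (b)'s conditions are all satisfied: Viggo is a registered non-profit. However, paragraph (e) must be considered: (e) applies — the space is let for business use. (b) is therefore removed.

No — exception (a) applies; Viggo is not required to file Form RP-8.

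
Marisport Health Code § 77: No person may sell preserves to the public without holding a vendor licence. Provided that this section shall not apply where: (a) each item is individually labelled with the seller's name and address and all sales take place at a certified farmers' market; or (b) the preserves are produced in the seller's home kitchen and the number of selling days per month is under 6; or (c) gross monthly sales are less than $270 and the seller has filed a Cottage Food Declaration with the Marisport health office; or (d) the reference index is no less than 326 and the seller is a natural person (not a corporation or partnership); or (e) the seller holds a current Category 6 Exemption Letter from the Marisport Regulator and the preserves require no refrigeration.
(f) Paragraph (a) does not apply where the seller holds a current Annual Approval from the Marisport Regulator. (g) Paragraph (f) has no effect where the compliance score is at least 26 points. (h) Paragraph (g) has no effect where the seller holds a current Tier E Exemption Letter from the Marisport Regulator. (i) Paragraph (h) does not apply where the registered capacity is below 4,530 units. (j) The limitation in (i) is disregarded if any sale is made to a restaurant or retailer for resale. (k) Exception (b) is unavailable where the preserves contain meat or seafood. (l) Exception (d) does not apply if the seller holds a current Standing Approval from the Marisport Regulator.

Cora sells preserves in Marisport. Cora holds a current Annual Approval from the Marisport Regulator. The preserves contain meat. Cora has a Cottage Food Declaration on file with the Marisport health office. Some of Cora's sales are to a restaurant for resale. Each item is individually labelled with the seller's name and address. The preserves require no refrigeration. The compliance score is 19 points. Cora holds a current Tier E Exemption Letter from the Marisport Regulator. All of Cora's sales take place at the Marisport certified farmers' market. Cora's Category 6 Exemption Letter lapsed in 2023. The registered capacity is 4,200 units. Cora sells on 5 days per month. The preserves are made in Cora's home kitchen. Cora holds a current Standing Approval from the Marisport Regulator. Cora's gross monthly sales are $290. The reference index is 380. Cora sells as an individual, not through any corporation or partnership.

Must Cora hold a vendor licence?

All of (a)'s requirements are met (items are individually labelled; all sales are at a certified farmers' market). Turning to paragraphs (f)–(j): (f) operates against (a): a current Annual Approval is held. (g), which would lift (f), does not operate here — the compliance score is 19 points, short of 26 points. So (a) is unavailable.
All of (b)'s requirements are met (the preserves are home-kitchen produced; the number of selling days per month is 5, under the 6 limit). But: (k) operates against (b): the preserves contain meat. (b) is therefore removed.
Exception (c) fails — gross monthly sales are $290, not less than $270.
Exception (d)'s conditions are all satisfied: the reference index is 380, meeting the 326 threshold; the seller is a natural person. But: (l) operates against (d): a current Standing Approval is held. So (d) is unavailable.
Exception (e) fails — there is no Category 6 Exemption Letter in force.
Every exception is unavailable, so the rule governs.

Yes — Cora must hold a vendor licence.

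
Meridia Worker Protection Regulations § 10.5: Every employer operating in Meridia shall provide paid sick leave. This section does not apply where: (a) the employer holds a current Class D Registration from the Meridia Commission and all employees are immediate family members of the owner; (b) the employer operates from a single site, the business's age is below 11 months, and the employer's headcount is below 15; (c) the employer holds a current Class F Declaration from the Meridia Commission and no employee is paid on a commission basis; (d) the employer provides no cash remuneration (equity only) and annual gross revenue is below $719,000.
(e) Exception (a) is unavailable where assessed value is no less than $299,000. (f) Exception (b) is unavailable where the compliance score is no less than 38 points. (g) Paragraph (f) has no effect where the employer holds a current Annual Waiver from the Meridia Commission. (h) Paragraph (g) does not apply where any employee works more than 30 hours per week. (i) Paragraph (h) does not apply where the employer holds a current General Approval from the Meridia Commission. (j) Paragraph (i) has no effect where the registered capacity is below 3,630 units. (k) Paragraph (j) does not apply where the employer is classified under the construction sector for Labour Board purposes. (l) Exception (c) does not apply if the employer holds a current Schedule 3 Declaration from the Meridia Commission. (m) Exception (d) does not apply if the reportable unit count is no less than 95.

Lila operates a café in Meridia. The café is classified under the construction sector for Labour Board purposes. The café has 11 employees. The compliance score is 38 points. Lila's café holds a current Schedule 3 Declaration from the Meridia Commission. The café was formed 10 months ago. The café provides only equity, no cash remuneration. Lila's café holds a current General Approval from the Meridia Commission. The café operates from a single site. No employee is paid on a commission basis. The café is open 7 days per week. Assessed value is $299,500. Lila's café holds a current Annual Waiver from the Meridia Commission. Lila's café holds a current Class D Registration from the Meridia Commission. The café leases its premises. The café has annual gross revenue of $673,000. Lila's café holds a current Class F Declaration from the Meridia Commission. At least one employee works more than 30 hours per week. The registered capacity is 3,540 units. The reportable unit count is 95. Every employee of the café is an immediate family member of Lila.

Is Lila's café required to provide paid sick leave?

No — exception (b) applies; Lila's café is not required to provide paid sick leave.

Exception (a)'s conditions are all satisfied: a current Class D Registration is held; every employee is an immediate family member. Turning to paragraph (e): (e) operates against (a): assessed value is $299,500, meeting the $299,000 threshold. (a) is therefore removed.
All of (b)'s requirements are met (the employer operates from a single site; the business's age is 10 months, below the 11 months limit; the employer's headcount is 11, below the 15 limit). Considering the limiting provisions: (f) would limit (b) — the compliance score is 38 points, meeting the 38 points threshold — but (g) sets (f) aside: (g) is triggered — a current Annual Waiver is held. (h) is engaged (at least one employee exceeds 30 hours/week), but is itself disapplied by (i): (i) operates against (h): a current General Approval is held. (j) would limit (i) — the registered capacity is 3,540 units, below the 3,630 units limit — but (k) sets (j) aside: (k) operates against (j): the café is classified under the construction sector. Exception (b) stands.
Exception (c) is satisfied on its face — a current Class F Declaration is held; no employee is paid on commission. But: (l) operates against (c): a current Schedule 3 Declaration is held. (c) is therefore removed.
Exception (d): remuneration is equity-only; annual gross revenue is $673,000, below the $719,000 limit — every condition holds. But: (m) applies — the reportable unit count is 95, meeting the 95 threshold. Exception (d) does not apply.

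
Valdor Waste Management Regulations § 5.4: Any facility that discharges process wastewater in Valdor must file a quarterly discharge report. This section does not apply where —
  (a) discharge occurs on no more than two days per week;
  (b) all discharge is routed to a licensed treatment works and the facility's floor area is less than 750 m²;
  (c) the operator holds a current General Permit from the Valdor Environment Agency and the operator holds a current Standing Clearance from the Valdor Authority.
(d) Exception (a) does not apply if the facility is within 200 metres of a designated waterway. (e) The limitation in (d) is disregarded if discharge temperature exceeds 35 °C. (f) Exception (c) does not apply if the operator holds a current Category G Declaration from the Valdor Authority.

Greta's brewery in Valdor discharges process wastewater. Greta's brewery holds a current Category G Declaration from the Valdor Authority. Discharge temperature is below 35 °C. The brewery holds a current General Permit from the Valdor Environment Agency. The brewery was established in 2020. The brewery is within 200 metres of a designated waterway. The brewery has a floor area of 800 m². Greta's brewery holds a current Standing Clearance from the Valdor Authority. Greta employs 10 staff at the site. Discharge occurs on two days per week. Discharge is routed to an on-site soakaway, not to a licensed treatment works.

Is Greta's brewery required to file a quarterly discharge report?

Yes — Greta's brewery must file a quarterly discharge report.

Exception (a): discharge occurs on no more than two days per week — every condition holds. But: (d) applies — the brewery is within 200 m of a designated waterway. (e) does not operate here (discharge temperature is below 35 °C), so (d) stands. Exception (a) does not apply.
Exception (b) does not apply: discharge is not routed to a licensed treatment works.
All of (c)'s requirements are met (a current General Permit is held; a current Standing Clearance is held). Turning to paragraph (f): (f) operates against (c): a current Category G Declaration is held. (c) is therefore removed.
No exception applies. The general rule governs.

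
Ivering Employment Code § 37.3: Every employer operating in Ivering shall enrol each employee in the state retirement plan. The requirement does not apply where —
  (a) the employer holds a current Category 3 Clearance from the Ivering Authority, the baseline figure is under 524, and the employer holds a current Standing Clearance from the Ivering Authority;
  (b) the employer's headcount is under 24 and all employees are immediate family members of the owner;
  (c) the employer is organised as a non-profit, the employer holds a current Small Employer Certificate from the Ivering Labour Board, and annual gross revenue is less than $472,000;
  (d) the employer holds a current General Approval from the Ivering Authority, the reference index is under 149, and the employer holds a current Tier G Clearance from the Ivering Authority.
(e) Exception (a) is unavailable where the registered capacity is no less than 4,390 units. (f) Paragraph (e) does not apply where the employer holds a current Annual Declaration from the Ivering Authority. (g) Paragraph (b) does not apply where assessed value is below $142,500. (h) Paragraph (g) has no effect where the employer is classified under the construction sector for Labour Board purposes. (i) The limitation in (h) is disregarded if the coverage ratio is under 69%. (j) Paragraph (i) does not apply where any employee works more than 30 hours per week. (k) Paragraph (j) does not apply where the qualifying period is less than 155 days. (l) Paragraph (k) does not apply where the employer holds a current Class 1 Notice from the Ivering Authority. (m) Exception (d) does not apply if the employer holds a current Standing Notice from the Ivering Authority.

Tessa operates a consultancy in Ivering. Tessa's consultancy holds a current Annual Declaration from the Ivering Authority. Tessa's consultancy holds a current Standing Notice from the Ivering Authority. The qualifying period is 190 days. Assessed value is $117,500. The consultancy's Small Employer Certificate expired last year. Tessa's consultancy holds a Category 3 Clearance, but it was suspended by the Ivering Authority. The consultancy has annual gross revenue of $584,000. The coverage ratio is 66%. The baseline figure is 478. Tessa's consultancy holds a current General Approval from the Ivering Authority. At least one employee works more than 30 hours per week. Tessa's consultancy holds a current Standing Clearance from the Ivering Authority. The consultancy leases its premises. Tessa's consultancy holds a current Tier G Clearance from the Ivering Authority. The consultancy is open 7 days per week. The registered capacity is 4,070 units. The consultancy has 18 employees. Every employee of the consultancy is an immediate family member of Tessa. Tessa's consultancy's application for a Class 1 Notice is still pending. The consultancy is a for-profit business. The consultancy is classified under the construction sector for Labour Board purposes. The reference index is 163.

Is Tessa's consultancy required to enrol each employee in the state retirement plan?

Exception (a) does not apply: no current Category 3 Clearance is held.
Exception (b)'s conditions are all satisfied: the employer's headcount is 18, under the 24 limit; every employee is an immediate family member. Under paragraphs (g)–(l): (g) is engaged (assessed value is $117,500, below the $142,500 limit), but is displaced by (h): (h) is triggered — the consultancy is classified under the construction sector. (i) is engaged (the coverage ratio is 66%, under the 69% limit), but yields to (j): (j) operates against (i): at least one employee exceeds 30 hours/week. (k) does not operate here (the qualifying period is 190 days, not less than 155 days), so (j) stands. (b) remains available.
Exception (c) requires that the employer is organised as a non-profit; but the employer is for-profit, so (c) is unavailable.
Exception (d) does not apply: the reference index is 163, not under 149.

No — exception (b) applies; Tessa's consultancy is not required to enrol each employee in the state retirement plan.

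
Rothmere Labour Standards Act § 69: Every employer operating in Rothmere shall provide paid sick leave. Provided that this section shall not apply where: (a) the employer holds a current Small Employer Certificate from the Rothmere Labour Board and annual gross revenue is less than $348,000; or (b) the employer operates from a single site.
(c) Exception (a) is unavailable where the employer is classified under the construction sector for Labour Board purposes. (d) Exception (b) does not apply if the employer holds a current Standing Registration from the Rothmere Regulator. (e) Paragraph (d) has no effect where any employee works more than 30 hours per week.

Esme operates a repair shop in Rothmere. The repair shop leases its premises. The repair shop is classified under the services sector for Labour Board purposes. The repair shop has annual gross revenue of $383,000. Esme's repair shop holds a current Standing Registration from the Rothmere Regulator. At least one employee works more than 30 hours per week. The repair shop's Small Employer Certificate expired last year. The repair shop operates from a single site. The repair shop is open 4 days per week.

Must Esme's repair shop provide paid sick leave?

Exception (a) requires that the employer holds a current Small Employer Certificate from the Rothmere Labour Board; but the Small Employer Certificate has expired, so (a) is unavailable.
Exception (b) is satisfied on its face — the employer operates from a single site. Applying paragraphs (d)–(e): (d) would limit (b) — a current Standing Registration is held — but (e) sets (d) aside: (e) applies — at least one employee exceeds 30 hours/week. Exception (b) stands.

No — exception (b) applies; Esme's repair shop is not required to provide paid sick leave.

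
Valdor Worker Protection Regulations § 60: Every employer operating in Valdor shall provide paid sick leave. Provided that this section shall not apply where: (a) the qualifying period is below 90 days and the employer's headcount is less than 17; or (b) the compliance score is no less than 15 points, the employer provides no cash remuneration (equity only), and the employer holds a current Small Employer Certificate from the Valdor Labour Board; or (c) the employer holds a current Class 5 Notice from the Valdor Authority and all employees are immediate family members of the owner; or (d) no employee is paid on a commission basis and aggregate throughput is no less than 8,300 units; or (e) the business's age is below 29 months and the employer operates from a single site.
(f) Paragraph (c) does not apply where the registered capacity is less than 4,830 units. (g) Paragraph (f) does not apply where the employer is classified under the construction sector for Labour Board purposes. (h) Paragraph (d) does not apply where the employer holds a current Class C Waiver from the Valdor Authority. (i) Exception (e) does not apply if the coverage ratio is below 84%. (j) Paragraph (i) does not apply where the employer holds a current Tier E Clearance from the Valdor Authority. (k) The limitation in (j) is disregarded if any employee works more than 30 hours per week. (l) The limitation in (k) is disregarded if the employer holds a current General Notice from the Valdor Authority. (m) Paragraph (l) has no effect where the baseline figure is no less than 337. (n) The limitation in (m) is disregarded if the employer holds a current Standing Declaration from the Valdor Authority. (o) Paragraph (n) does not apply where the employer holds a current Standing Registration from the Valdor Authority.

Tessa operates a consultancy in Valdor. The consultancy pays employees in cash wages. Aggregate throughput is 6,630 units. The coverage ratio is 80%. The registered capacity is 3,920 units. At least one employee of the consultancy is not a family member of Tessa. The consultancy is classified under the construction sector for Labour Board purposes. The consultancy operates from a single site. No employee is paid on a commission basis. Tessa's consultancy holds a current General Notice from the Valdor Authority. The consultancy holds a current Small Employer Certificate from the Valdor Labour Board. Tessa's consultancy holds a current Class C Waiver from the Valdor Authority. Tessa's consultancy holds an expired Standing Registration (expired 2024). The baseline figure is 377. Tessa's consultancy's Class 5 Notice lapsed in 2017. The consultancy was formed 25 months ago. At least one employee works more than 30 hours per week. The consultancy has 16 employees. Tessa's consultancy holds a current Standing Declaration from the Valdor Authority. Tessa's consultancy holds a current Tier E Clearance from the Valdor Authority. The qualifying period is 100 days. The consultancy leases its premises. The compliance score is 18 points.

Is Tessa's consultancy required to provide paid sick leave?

Exception (a) does not apply: the qualifying period is 100 days, not below 90 days.
Exception (b) requires that the employer provides no cash remuneration (equity only); but employees are paid cash wages, so (b) is unavailable.
Exception (c) requires that the employer holds a current Class 5 Notice from the Valdor Authority; but there is no Class 5 Notice in force, so (c) is unavailable.
Exception (d) fails — aggregate throughput is 6,630 units, short of 8,300 units.
All of (e)'s requirements are met (the business's age is 25 months, below the 29 months limit; the employer operates from a single site). As to paragraphs (i)–(o): (i) would limit (e) — the coverage ratio is 80%, below the 84% limit — but (j) sets (i) aside: (j) operates — a current Tier E Clearance is held. (k) would limit (j) — at least one employee exceeds 30 hours/week — but (l) sets (k) aside: (l) operates against (k): a current General Notice is held. (m) would limit (l) — the baseline figure is 377, meeting the 337 threshold — but (n) sets (m) aside: (n) operates against (m): a current Standing Declaration is held. (o), which would lift (n), is not engaged — there is no Standing Registration in force. So (e) applies.

No — exception (e) applies; Tessa's consultancy is not required to provide paid sick leave.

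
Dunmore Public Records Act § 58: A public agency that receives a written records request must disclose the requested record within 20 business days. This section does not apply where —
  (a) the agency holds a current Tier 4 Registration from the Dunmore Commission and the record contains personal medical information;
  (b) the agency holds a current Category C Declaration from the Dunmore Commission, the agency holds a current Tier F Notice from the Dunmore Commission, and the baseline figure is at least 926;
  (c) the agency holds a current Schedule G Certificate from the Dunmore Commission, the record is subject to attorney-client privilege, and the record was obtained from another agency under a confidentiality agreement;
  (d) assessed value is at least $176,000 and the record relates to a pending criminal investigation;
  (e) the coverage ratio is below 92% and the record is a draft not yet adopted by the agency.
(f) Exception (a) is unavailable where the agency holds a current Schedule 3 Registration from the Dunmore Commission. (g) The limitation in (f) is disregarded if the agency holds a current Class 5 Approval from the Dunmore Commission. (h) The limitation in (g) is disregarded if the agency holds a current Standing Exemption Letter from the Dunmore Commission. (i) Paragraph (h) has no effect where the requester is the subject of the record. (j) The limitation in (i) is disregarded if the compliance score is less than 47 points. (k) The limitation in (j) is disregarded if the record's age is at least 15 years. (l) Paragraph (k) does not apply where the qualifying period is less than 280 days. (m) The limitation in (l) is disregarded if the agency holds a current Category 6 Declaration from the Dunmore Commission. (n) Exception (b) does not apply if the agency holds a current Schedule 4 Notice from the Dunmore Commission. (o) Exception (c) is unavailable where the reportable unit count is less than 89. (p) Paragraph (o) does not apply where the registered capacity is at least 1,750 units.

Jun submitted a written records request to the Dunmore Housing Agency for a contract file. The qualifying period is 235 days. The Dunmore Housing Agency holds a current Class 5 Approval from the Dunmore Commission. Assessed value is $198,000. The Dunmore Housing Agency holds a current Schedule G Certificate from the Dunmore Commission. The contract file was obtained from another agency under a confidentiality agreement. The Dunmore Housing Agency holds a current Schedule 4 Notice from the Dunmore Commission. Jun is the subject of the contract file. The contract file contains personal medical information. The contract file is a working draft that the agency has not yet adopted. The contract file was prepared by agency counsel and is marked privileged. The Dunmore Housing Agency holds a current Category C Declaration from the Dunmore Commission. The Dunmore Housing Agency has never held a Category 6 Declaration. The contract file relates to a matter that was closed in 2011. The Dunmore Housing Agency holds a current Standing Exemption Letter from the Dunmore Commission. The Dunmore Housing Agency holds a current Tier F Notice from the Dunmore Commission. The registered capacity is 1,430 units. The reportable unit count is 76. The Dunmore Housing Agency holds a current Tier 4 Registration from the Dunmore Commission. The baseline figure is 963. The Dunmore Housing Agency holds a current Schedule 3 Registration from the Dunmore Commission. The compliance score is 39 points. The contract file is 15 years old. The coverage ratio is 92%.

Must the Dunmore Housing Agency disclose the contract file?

Yes — the Dunmore Housing Agency must disclose the contract file.

Exception (a) is satisfied on its face — a current Tier 4 Registration is held; the contract file contains personal medical information. However, paragraphs (f)–(m) must be considered: (f) operates against (a): a current Schedule 3 Registration is held. (g) would limit (f) — a current Class 5 Approval is held — but (h) sets (g) aside: (h) operates against (g): a current Standing Exemption Letter is held. (i) operates (Jun is the subject of the contract file), but is overridden by (j): (j) operates against (i): the compliance score is 39 points, less than the 47 points limit. (k) would limit (j) — the record's age is 15 years, meeting the 15 years threshold — but (l) sets (k) aside: (l) operates against (k): the qualifying period is 235 days, less than the 280 days limit. (m) does not operate here (the Category 6 Declaration is not current), so (l) stands. So (a) is unavailable.
Exception (b)'s conditions are all satisfied: a current Category C Declaration is held; a current Tier F Notice is held; the baseline figure is 963, meeting the 926 threshold. But: (n) applies — a current Schedule 4 Notice is held. (b) is therefore removed.
Exception (c): a current Schedule G Certificate is held; the contract file is privileged; the contract file was obtained under a confidentiality agreement — every condition holds. Turning to paragraphs (o)–(p): (o) operates — the reportable unit count is 76, less than the 89 limit. (p), which would lift (o), is not triggered — the registered capacity is 1,430 units, short of 1,750 units. So (c) is unavailable.
Exception (d) does not apply: the contract file relates to a closed matter.
Exception (e) does not apply: the coverage ratio is 92%, not below 92%.
No exception applies. The general rule governs.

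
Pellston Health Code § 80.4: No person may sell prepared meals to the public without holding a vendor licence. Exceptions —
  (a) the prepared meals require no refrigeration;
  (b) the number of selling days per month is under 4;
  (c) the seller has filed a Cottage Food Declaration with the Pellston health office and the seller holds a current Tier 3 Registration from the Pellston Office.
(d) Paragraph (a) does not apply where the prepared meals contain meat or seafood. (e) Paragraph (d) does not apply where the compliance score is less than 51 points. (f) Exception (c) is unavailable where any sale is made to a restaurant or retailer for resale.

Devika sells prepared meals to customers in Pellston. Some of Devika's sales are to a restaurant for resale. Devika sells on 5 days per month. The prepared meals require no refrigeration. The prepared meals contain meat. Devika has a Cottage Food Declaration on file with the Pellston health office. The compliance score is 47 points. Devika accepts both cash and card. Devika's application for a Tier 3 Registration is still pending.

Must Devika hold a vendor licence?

Exception (a)'s conditions are all satisfied: the prepared meals are shelf-stable. As to paragraphs (d)–(e): (d) is triggered (the prepared meals contain meat), but is displaced by (e): (e) applies — the compliance score is 47 points, less than the 51 points limit. So (a) applies.
Exception (b) does not apply: the number of selling days per month is 5, not under 4.
Exception (c) fails — there is no Tier 3 Registration in force.

No — exception (a) applies; Devika is not required to hold a vendor licence.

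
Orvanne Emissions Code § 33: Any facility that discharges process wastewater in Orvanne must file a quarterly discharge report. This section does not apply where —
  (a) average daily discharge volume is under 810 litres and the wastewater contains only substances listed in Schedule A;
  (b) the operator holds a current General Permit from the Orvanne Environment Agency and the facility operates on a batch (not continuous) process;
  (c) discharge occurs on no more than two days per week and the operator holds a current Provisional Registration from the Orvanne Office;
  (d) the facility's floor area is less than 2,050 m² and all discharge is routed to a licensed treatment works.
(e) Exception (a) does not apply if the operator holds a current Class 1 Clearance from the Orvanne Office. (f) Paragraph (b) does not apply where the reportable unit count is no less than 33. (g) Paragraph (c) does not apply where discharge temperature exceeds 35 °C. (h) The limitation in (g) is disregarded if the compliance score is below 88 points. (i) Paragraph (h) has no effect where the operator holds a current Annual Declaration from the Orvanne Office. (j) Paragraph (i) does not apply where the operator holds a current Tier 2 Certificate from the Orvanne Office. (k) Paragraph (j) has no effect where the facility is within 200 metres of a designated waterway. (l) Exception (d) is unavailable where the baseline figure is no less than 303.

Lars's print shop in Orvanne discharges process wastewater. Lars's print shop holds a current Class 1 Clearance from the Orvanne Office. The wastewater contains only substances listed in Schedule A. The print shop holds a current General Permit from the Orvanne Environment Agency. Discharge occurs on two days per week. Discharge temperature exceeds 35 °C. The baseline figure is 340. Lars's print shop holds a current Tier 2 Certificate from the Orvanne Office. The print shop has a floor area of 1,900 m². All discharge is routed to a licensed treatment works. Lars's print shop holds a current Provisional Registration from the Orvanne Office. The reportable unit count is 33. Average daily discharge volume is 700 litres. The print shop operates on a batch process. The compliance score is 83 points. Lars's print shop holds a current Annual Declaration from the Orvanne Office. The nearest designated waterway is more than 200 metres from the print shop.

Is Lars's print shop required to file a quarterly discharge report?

Exception (a) is satisfied on its face — average daily discharge volume is 700 litres, under the 810 litres limit; the wastewater is Schedule-A-only. But: (e) applies — a current Class 1 Clearance is held. (a) is therefore removed.
Exception (b) is satisfied on its face — a current General Permit is held; the facility operates on a batch process. But: (f) operates against (b): the reportable unit count is 33, meeting the 33 threshold. (b) is therefore removed.
Exception (c) is satisfied on its face — discharge occurs on no more than two days per week; a current Provisional Registration is held. As to paragraphs (g)–(k): (g) is engaged (discharge temperature exceeds 35 °C), but yields to (h): (h) operates — the compliance score is 83 points, below the 88 points limit. (i) would limit (h) — a current Annual Declaration is held — but (j) sets (i) aside: (j) operates against (i): a current Tier 2 Certificate is held. (k), which would lift (j), is not triggered — the print shop is more than 200 m from any designated waterway. Exception (c) stands.
Exception (d) is satisfied on its face — the facility's floor area is 1,900 m², less than the 2,050 m² limit; discharge is routed to a licensed treatment works. Turning to paragraph (l): (l) operates against (d): the baseline figure is 340, meeting the 303 threshold. So (d) is unavailable.

No — exception (c) applies; Lars's print shop is not required to file a quarterly discharge report.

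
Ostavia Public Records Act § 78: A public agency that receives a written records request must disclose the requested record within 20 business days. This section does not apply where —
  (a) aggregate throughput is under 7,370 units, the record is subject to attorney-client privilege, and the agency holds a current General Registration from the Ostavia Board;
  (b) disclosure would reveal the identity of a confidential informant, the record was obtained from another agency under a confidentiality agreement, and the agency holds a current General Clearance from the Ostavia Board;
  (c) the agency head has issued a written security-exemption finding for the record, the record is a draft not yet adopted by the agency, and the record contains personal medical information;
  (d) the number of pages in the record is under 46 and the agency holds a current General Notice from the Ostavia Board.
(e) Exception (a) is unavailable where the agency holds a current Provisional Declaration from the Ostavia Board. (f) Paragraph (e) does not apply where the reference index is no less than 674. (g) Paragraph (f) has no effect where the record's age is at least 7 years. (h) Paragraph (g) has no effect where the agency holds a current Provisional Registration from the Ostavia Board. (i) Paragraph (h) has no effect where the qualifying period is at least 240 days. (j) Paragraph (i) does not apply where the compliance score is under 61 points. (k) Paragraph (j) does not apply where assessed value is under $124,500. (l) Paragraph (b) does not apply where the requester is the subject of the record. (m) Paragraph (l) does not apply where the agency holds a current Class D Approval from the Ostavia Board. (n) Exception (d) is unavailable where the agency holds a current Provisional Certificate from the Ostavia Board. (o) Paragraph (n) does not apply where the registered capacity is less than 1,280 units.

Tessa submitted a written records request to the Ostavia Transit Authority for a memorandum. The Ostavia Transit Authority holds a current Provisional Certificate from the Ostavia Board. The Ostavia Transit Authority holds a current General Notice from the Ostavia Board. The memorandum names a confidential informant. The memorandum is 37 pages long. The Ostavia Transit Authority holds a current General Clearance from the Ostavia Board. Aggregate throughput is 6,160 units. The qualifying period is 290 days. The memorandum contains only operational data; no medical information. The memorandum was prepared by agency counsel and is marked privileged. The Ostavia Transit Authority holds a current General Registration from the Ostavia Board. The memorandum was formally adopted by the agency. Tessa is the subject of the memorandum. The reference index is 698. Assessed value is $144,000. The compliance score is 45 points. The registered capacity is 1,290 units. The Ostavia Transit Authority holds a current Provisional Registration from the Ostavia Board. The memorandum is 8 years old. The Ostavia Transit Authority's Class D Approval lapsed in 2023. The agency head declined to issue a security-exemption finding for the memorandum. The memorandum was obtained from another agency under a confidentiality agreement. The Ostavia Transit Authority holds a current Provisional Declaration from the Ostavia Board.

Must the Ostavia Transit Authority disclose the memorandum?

All of (a)'s requirements are met (aggregate throughput is 6,160 units, under the 7,370 units limit; the memorandum is privileged; a current General Registration is held). As to paragraphs (e)–(k): (e) applies (a current Provisional Declaration is held), but is set aside by (f): (f) operates against (e): the reference index is 698, meeting the 674 threshold. (g) would limit (f) — the record's age is 8 years, meeting the 7 years threshold — but (h) sets (g) aside: (h) operates against (g): a current Provisional Registration is held. (i) would limit (h) — the qualifying period is 290 days, meeting the 240 days threshold — but (j) sets (i) aside: (j) operates against (i): the compliance score is 45 points, under the 61 points limit. (k), which would lift (j), is inapplicable — assessed value is $144,000, not under $124,500. So (a) applies.
Exception (b)'s conditions are all satisfied: the memorandum names a confidential informant; the memorandum was obtained under a confidentiality agreement; a current General Clearance is held. Turning to paragraphs (l)–(m): (l) operates against (b): Tessa is the subject of the memorandum. (m), which would lift (l), is inapplicable — there is no Class D Approval in force. (b) is therefore removed.
Exception (c) fails — the agency head declined to issue a security-exemption finding.
Exception (d)'s conditions are all satisfied: the number of pages in the record is 37, under the 46 limit; a current General Notice is held. But applying paragraphs (n)–(o): (n) operates — a current Provisional Certificate is held. (o) is inapplicable (the registered capacity is 1,290 units, not less than 1,280 units), so (n) stands. So (d) is unavailable.

No — exception (a) applies; the Ostavia Transit Authority is not required to disclose the memorandum.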